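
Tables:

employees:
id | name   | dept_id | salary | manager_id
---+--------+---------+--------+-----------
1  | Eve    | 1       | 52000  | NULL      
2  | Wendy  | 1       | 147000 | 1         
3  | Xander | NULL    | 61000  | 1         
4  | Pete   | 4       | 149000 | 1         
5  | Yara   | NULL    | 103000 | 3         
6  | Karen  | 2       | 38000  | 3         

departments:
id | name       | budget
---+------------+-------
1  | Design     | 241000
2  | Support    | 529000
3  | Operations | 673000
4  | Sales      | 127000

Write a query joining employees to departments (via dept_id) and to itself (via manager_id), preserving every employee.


Two LEFT JOINs from the same base table employees: one to departments via dept_id, one to employees itself via manager_id. Both are LEFT so every employee is preserved.
Match against departments:
  - employee 1 (Eve): dept_id=1 -> matches Design
  - employee 2 (Wendy): dept_id=1 -> matches Design
  - employee 3 (Xander): dept_id=NULL, no match -> kept with NULL
  - employee 4 (Pete): dept_id=4 -> matches Sales
  - employee 5 (Yara): dept_id=NULL, no match -> kept with NULL
  - employee 6 (Karen): dept_id=2 -> matches Support
Match against employees (self):
  - employee 1 (Eve): manager_id=NULL -> NULL
  - employee 2 (Wendy): manager_id=1 -> Eve
  - employee 3 (Xander): manager_id=1 -> Eve
  - employee 4 (Pete): manager_id=1 -> Eve
  - employee 5 (Yara): manager_id=3 -> Xander
  - employee 6 (Karen): manager_id=3 -> Xander

SQL:
SELECT a.name, b.name AS department, c.name AS manager
FROM employees a
LEFT JOIN departments b ON a.dept_id = b.id
LEFT JOIN employees c ON a.manager_id = c.id

Result:
name   | department | manager
-------+------------+--------
Eve    | Design     | NULL   
Wendy  | Design     | Eve    
Xander | NULL       | Eve    
Pete   | Sales      | Eve    
Yara   | NULL       | Xander 
Karen  | Support    | Xander 


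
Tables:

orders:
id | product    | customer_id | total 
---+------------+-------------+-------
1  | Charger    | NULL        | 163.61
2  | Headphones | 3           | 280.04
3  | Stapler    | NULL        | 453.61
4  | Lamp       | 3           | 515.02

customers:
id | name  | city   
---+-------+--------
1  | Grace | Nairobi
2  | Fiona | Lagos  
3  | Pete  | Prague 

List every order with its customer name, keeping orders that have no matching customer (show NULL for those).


LEFT JOIN keeps every row from orders (the left table); where customer_id has no match in customers, the customer columns become NULL. Walk through each order:
  - order 1 (Charger): customer_id=NULL, no match -> kept with NULL
  - order 2 (Headphones): customer_id=3 -> matches Pete
  - order 3 (Stapler): customer_id=NULL, no match -> kept with NULL
  - order 4 (Lamp): customer_id=3 -> matches Pete
All 4 rows appear; 2 have NULL customer.

SQL:
SELECT a.product, b.name AS customer
FROM orders a
LEFT JOIN customers b ON a.customer_id = b.id

Result:
product    | customer
-----------+---------
Charger    | NULL    
Headphones | Pete    
Stapler    | NULL    
Lamp       | Pete    


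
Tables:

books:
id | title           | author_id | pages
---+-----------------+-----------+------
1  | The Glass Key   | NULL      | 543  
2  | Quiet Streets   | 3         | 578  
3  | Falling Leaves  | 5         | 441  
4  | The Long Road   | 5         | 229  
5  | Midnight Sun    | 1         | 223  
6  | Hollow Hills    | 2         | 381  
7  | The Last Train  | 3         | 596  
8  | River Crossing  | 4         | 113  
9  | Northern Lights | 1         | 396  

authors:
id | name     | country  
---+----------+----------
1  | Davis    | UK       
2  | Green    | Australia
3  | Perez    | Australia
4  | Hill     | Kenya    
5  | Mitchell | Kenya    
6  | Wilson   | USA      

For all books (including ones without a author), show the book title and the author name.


LEFT JOIN keeps every row from books (the left table); where author_id has no match in authors, the author columns become NULL. Walk through each book:
  - book 1 (The Glass Key): author_id=NULL, no match -> kept with NULL
  - book 2 (Quiet Streets): author_id=3 -> matches Perez
  - book 3 (Falling Leaves): author_id=5 -> matches Mitchell
  - book 4 (The Long Road): author_id=5 -> matches Mitchell
  - book 5 (Midnight Sun): author_id=1 -> matches Davis
  - book 6 (Hollow Hills): author_id=2 -> matches Green
  - book 7 (The Last Train): author_id=3 -> matches Perez
  - book 8 (River Crossing): author_id=4 -> matches Hill
  - book 9 (Northern Lights): author_id=1 -> matches Davis
All 9 rows appear; 1 has NULL author.

SQL:
SELECT a.title, b.name AS author
FROM books a
LEFT JOIN authors b ON a.author_id = b.id

Result:
title           | author  
----------------+---------
The Glass Key   | NULL    
Quiet Streets   | Perez   
Falling Leaves  | Mitchell
The Long Road   | Mitchell
Midnight Sun    | Davis   
Hollow Hills    | Green   
The Last Train  | Perez   
River Crossing  | Hill    
Northern Lights | Davis   


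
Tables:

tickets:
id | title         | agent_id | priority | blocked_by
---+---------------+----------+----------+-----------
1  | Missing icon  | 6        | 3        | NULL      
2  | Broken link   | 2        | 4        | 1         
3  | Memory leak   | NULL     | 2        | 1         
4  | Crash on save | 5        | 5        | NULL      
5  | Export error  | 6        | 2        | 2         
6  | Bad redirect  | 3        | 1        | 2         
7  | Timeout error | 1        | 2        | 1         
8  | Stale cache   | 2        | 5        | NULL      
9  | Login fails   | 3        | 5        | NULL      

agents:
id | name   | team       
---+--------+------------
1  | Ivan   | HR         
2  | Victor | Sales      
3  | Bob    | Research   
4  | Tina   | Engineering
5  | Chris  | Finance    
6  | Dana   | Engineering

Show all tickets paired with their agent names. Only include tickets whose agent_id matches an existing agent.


INNER JOIN keeps only tickets rows whose agent_id matches an id in agents. Walk through each ticket:
  - ticket 1 (Missing icon): agent_id=6 -> matches Dana
  - ticket 2 (Broken link): agent_id=2 -> matches Victor
  - ticket 3 (Memory leak): agent_id=NULL, no match -> dropped
  - ticket 4 (Crash on save): agent_id=5 -> matches Chris
  - ticket 5 (Export error): agent_id=6 -> matches Dana
  - ticket 6 (Bad redirect): agent_id=3 -> matches Bob
  - ticket 7 (Timeout error): agent_id=1 -> matches Ivan
  - ticket 8 (Stale cache): agent_id=2 -> matches Victor
  - ticket 9 (Login fails): agent_id=3 -> matches Bob
So 1 of 9 rows is dropped.

SQL:
SELECT a.title, b.name AS agent
FROM tickets a
INNER JOIN agents b ON a.agent_id = b.id

Result:
title         | agent 
--------------+-------
Missing icon  | Dana  
Broken link   | Victor
Crash on save | Chris 
Export error  | Dana  
Bad redirect  | Bob   
Timeout error | Ivan  
Stale cache   | Victor
Login fails   | Bob   


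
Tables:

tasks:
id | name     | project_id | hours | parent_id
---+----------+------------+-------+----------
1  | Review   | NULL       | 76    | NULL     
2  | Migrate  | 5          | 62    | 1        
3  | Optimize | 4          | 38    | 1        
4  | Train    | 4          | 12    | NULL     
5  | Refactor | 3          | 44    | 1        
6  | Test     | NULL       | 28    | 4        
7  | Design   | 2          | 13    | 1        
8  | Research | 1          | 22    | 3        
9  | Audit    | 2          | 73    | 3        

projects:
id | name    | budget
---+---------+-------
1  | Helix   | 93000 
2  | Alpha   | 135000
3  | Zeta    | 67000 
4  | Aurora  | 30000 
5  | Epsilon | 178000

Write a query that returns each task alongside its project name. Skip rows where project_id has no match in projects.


INNER JOIN keeps only tasks rows whose project_id matches an id in projects. Walk through each task:
  - task 1 (Review): project_id=NULL, no match -> dropped
  - task 2 (Migrate): project_id=5 -> matches Epsilon
  - task 3 (Optimize): project_id=4 -> matches Aurora
  - task 4 (Train): project_id=4 -> matches Aurora
  - task 5 (Refactor): project_id=3 -> matches Zeta
  - task 6 (Test): project_id=NULL, no match -> dropped
  - task 7 (Design): project_id=2 -> matches Alpha
  - task 8 (Research): project_id=1 -> matches Helix
  - task 9 (Audit): project_id=2 -> matches Alpha
So 2 of 9 rows are dropped.

SQL:
SELECT a.name, b.name AS project
FROM tasks a
INNER JOIN projects b ON a.project_id = b.id

Result:
name     | project
---------+--------
Migrate  | Epsilon
Optimize | Aurora 
Train    | Aurora 
Refactor | Zeta   
Design   | Alpha  
Research | Helix  
Audit    | Alpha  


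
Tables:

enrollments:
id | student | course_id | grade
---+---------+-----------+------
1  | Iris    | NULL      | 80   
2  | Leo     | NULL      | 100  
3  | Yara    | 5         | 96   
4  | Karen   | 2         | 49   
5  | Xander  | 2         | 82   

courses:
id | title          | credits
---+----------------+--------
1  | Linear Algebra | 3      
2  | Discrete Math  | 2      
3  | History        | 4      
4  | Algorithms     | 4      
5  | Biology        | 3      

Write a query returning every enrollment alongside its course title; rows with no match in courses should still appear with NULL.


LEFT JOIN keeps every row from enrollments (the left table); where course_id has no match in courses, the course columns become NULL. Walk through each enrollment:
  - enrollment 1 (Iris): course_id=NULL, no match -> kept with NULL
  - enrollment 2 (Leo): course_id=NULL, no match -> kept with NULL
  - enrollment 3 (Yara): course_id=5 -> matches Biology
  - enrollment 4 (Karen): course_id=2 -> matches Discrete Math
  - enrollment 5 (Xander): course_id=2 -> matches Discrete Math
All 5 rows appear; 2 have NULL course.

SQL:
SELECT a.student, b.title AS course
FROM enrollments a
LEFT JOIN courses b ON a.course_id = b.id

Result:
student | course       
--------+--------------
Iris    | NULL         
Leo     | NULL         
Yara    | Biology      
Karen   | Discrete Math
Xander  | Discrete Math


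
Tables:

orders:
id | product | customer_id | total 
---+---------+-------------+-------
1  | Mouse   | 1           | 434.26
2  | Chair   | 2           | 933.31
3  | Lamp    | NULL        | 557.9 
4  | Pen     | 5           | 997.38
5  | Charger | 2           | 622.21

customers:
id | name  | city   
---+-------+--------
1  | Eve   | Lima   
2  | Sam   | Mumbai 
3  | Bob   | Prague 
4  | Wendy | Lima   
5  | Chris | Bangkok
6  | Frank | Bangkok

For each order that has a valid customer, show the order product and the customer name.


INNER JOIN keeps only orders rows whose customer_id matches an id in customers. Walk through each order:
  - order 1 (Mouse): customer_id=1 -> matches Eve
  - order 2 (Chair): customer_id=2 -> matches Sam
  - order 3 (Lamp): customer_id=NULL, no match -> dropped
  - order 4 (Pen): customer_id=5 -> matches Chris
  - order 5 (Charger): customer_id=2 -> matches Sam
So 1 of 5 rows is dropped.

SQL:
SELECT a.product, b.name AS customer
FROM orders a
INNER JOIN customers b ON a.customer_id = b.id

Result:
product | customer
--------+---------
Mouse   | Eve     
Chair   | Sam     
Pen     | Chris   
Charger | Sam     


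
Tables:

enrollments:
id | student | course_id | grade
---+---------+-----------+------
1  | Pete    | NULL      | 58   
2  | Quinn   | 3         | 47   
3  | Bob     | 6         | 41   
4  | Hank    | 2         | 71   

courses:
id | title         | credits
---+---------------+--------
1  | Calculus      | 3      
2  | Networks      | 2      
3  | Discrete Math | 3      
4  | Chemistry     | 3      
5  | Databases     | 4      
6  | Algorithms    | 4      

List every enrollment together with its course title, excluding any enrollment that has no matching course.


INNER JOIN keeps only enrollments rows whose course_id matches an id in courses. Walk through each enrollment:
  - enrollment 1 (Pete): course_id=NULL, no match -> dropped
  - enrollment 2 (Quinn): course_id=3 -> matches Discrete Math
  - enrollment 3 (Bob): course_id=6 -> matches Algorithms
  - enrollment 4 (Hank): course_id=2 -> matches Networks
So 1 of 4 rows is dropped.

SQL:
SELECT a.student, b.title AS course
FROM enrollments a
INNER JOIN courses b ON a.course_id = b.id

Result:
student | course       
--------+--------------
Quinn   | Discrete Math
Bob     | Algorithms   
Hank    | Networks     


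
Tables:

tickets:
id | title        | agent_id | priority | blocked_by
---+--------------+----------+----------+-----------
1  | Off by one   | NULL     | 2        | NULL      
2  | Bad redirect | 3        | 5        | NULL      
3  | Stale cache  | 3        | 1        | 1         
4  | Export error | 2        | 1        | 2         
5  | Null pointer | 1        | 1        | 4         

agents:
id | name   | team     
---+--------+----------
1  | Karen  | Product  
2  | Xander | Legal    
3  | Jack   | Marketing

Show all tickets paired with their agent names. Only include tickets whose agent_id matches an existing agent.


INNER JOIN keeps only tickets rows whose agent_id matches an id in agents. Walk through each ticket:
  - ticket 1 (Off by one): agent_id=NULL, no match -> dropped
  - ticket 2 (Bad redirect): agent_id=3 -> matches Jack
  - ticket 3 (Stale cache): agent_id=3 -> matches Jack
  - ticket 4 (Export error): agent_id=2 -> matches Xander
  - ticket 5 (Null pointer): agent_id=1 -> matches Karen
So 1 of 5 rows is dropped.

SQL:
SELECT a.title, b.name AS agent
FROM tickets a
INNER JOIN agents b ON a.agent_id = b.id

Result:
title        | agent 
-------------+-------
Bad redirect | Jack  
Stale cache  | Jack  
Export error | Xander
Null pointer | Karen 


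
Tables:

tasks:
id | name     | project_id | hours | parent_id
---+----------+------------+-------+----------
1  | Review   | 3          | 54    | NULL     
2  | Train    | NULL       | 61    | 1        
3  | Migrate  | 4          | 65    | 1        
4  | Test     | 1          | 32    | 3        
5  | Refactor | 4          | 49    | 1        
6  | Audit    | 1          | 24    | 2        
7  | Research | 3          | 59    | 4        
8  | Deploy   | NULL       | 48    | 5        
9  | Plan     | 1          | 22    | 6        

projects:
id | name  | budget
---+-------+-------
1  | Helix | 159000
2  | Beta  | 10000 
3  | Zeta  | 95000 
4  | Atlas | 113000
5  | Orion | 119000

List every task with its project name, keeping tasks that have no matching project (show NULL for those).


LEFT JOIN keeps every row from tasks (the left table); where project_id has no match in projects, the project columns become NULL. Walk through each task:
  - task 1 (Review): project_id=3 -> matches Zeta
  - task 2 (Train): project_id=NULL, no match -> kept with NULL
  - task 3 (Migrate): project_id=4 -> matches Atlas
  - task 4 (Test): project_id=1 -> matches Helix
  - task 5 (Refactor): project_id=4 -> matches Atlas
  - task 6 (Audit): project_id=1 -> matches Helix
  - task 7 (Research): project_id=3 -> matches Zeta
  - task 8 (Deploy): project_id=NULL, no match -> kept with NULL
  - task 9 (Plan): project_id=1 -> matches Helix
All 9 rows appear; 2 have NULL project.

SQL:
SELECT a.name, b.name AS project
FROM tasks a
LEFT JOIN projects b ON a.project_id = b.id

Result:
name     | project
---------+--------
Review   | Zeta   
Train    | NULL   
Migrate  | Atlas  
Test     | Helix  
Refactor | Atlas  
Audit    | Helix  
Research | Zeta   
Deploy   | NULL   
Plan     | Helix  


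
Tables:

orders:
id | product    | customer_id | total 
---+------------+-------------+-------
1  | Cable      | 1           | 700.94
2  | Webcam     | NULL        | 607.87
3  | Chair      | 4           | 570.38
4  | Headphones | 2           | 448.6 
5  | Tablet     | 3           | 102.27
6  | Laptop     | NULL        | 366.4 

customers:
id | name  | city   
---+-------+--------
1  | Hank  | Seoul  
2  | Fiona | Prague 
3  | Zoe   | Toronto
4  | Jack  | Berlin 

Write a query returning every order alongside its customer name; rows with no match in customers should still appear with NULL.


LEFT JOIN keeps every row from orders (the left table); where customer_id has no match in customers, the customer columns become NULL. Walk through each order:
  - order 1 (Cable): customer_id=1 -> matches Hank
  - order 2 (Webcam): customer_id=NULL, no match -> kept with NULL
  - order 3 (Chair): customer_id=4 -> matches Jack
  - order 4 (Headphones): customer_id=2 -> matches Fiona
  - order 5 (Tablet): customer_id=3 -> matches Zoe
  - order 6 (Laptop): customer_id=NULL, no match -> kept with NULL
All 6 rows appear; 2 have NULL customer.

SQL:
SELECT a.product, b.name AS customer
FROM orders a
LEFT JOIN customers b ON a.customer_id = b.id

Result:
product    | customer
-----------+---------
Cable      | Hank    
Webcam     | NULL    
Chair      | Jack    
Headphones | Fiona   
Tablet     | Zoe     
Laptop     | NULL    


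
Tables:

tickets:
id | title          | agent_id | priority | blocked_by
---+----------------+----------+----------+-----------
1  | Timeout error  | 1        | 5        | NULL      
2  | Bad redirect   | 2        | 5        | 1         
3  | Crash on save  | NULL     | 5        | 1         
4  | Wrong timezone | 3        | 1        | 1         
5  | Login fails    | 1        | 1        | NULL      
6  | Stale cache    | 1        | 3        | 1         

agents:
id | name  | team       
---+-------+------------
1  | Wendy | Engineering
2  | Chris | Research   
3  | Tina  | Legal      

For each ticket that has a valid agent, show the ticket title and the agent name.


INNER JOIN keeps only tickets rows whose agent_id matches an id in agents. Walk through each ticket:
  - ticket 1 (Timeout error): agent_id=1 -> matches Wendy
  - ticket 2 (Bad redirect): agent_id=2 -> matches Chris
  - ticket 3 (Crash on save): agent_id=NULL, no match -> dropped
  - ticket 4 (Wrong timezone): agent_id=3 -> matches Tina
  - ticket 5 (Login fails): agent_id=1 -> matches Wendy
  - ticket 6 (Stale cache): agent_id=1 -> matches Wendy
So 1 of 6 rows is dropped.

SQL:
SELECT a.title, b.name AS agent
FROM tickets a
INNER JOIN agents b ON a.agent_id = b.id

Result:
title          | agent
---------------+------
Timeout error  | Wendy
Bad redirect   | Chris
Wrong timezone | Tina 
Login fails    | Wendy
Stale cache    | Wendy


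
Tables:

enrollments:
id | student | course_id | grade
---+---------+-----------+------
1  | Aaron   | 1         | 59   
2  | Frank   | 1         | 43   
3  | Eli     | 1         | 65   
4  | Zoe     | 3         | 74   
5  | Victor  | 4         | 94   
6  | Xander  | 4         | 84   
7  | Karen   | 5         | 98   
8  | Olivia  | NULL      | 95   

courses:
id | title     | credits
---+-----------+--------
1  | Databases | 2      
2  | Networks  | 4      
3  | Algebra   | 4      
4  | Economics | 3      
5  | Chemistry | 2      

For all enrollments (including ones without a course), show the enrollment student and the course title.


LEFT JOIN keeps every row from enrollments (the left table); where course_id has no match in courses, the course columns become NULL. Walk through each enrollment:
  - enrollment 1 (Aaron): course_id=1 -> matches Databases
  - enrollment 2 (Frank): course_id=1 -> matches Databases
  - enrollment 3 (Eli): course_id=1 -> matches Databases
  - enrollment 4 (Zoe): course_id=3 -> matches Algebra
  - enrollment 5 (Victor): course_id=4 -> matches Economics
  - enrollment 6 (Xander): course_id=4 -> matches Economics
  - enrollment 7 (Karen): course_id=5 -> matches Chemistry
  - enrollment 8 (Olivia): course_id=NULL, no match -> kept with NULL
All 8 rows appear; 1 has NULL course.

SQL:
SELECT a.student, b.title AS course
FROM enrollments a
LEFT JOIN courses b ON a.course_id = b.id

Result:
student | course   
--------+----------
Aaron   | Databases
Frank   | Databases
Eli     | Databases
Zoe     | Algebra  
Victor  | Economics
Xander  | Economics
Karen   | Chemistry
Olivia  | NULL     


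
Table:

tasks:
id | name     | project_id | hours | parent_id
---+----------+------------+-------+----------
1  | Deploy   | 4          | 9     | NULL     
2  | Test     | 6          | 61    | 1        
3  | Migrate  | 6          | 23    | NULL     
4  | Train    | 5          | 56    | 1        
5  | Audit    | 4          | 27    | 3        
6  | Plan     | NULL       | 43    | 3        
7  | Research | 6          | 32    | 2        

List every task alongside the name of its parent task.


This is a self-join: tasks is joined to a second copy of itself, matching each row's parent_id to another row's id. Use LEFT JOIN so rows with parent_id=NULL are kept.
  - task 1 (Deploy): parent_id=NULL -> NULL
  - task 2 (Test): parent_id=1 -> Deploy
  - task 3 (Migrate): parent_id=NULL -> NULL
  - task 4 (Train): parent_id=1 -> Deploy
  - task 5 (Audit): parent_id=3 -> Migrate
  - task 6 (Plan): parent_id=3 -> Migrate
  - task 7 (Research): parent_id=2 -> Test

SQL:
SELECT a.name AS item, b.name AS parent
FROM tasks a
LEFT JOIN tasks b ON a.parent_id = b.id

Result:
item     | parent 
---------+--------
Deploy   | NULL   
Test     | Deploy 
Migrate  | NULL   
Train    | Deploy 
Audit    | Migrate
Plan     | Migrate
Research | Test   


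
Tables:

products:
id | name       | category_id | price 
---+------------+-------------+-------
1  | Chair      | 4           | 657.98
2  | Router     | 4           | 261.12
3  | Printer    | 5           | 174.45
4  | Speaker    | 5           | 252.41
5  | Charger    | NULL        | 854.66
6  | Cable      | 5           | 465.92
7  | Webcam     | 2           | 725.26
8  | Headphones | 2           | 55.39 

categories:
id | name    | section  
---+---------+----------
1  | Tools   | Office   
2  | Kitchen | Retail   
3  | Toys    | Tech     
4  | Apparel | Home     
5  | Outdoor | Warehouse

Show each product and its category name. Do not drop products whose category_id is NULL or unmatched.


LEFT JOIN keeps every row from products (the left table); where category_id has no match in categories, the category columns become NULL. Walk through each product:
  - product 1 (Chair): category_id=4 -> matches Apparel
  - product 2 (Router): category_id=4 -> matches Apparel
  - product 3 (Printer): category_id=5 -> matches Outdoor
  - product 4 (Speaker): category_id=5 -> matches Outdoor
  - product 5 (Charger): category_id=NULL, no match -> kept with NULL
  - product 6 (Cable): category_id=5 -> matches Outdoor
  - product 7 (Webcam): category_id=2 -> matches Kitchen
  - product 8 (Headphones): category_id=2 -> matches Kitchen
All 8 rows appear; 1 has NULL category.

SQL:
SELECT a.name, b.name AS category
FROM products a
LEFT JOIN categories b ON a.category_id = b.id

Result:
name       | category
-----------+---------
Chair      | Apparel 
Router     | Apparel 
Printer    | Outdoor 
Speaker    | Outdoor 
Charger    | NULL    
Cable      | Outdoor 
Webcam     | Kitchen 
Headphones | Kitchen 


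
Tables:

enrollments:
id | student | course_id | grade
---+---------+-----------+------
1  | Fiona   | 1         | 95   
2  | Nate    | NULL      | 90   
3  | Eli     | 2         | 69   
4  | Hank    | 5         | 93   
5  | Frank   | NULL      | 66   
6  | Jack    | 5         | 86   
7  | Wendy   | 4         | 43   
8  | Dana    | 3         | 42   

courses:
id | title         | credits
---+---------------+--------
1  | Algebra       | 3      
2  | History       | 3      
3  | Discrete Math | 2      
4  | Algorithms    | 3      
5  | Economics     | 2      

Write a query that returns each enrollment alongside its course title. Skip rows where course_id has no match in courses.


INNER JOIN keeps only enrollments rows whose course_id matches an id in courses. Walk through each enrollment:
  - enrollment 1 (Fiona): course_id=1 -> matches Algebra
  - enrollment 2 (Nate): course_id=NULL, no match -> dropped
  - enrollment 3 (Eli): course_id=2 -> matches History
  - enrollment 4 (Hank): course_id=5 -> matches Economics
  - enrollment 5 (Frank): course_id=NULL, no match -> dropped
  - enrollment 6 (Jack): course_id=5 -> matches Economics
  - enrollment 7 (Wendy): course_id=4 -> matches Algorithms
  - enrollment 8 (Dana): course_id=3 -> matches Discrete Math
So 2 of 8 rows are dropped.

SQL:
SELECT a.student, b.title AS course
FROM enrollments a
INNER JOIN courses b ON a.course_id = b.id

Result:
student | course       
--------+--------------
Fiona   | Algebra      
Eli     | History      
Hank    | Economics    
Jack    | Economics    
Wendy   | Algorithms   
Dana    | Discrete Math


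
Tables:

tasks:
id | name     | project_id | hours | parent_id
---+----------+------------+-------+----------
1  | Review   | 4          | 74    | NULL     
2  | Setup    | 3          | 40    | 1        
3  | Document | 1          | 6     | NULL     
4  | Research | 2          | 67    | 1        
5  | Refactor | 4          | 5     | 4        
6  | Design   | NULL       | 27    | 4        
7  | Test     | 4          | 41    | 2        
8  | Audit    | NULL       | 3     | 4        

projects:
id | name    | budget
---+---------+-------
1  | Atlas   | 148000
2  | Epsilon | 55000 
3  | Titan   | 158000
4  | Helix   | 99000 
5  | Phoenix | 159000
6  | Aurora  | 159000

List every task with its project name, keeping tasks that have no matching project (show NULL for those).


LEFT JOIN keeps every row from tasks (the left table); where project_id has no match in projects, the project columns become NULL. Walk through each task:
  - task 1 (Review): project_id=4 -> matches Helix
  - task 2 (Setup): project_id=3 -> matches Titan
  - task 3 (Document): project_id=1 -> matches Atlas
  - task 4 (Research): project_id=2 -> matches Epsilon
  - task 5 (Refactor): project_id=4 -> matches Helix
  - task 6 (Design): project_id=NULL, no match -> kept with NULL
  - task 7 (Test): project_id=4 -> matches Helix
  - task 8 (Audit): project_id=NULL, no match -> kept with NULL
All 8 rows appear; 2 have NULL project.

SQL:
SELECT a.name, b.name AS project
FROM tasks a
LEFT JOIN projects b ON a.project_id = b.id

Result:
name     | project
---------+--------
Review   | Helix  
Setup    | Titan  
Document | Atlas  
Research | Epsilon
Refactor | Helix  
Design   | NULL   
Test     | Helix  
Audit    | NULL   


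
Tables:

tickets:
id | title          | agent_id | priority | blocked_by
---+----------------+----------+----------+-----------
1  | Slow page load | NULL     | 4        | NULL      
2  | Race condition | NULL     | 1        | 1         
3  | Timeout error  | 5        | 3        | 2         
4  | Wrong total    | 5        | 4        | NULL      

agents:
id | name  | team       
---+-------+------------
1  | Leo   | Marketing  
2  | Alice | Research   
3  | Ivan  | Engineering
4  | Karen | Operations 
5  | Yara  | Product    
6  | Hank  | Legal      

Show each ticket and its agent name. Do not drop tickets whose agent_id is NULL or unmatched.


LEFT JOIN keeps every row from tickets (the left table); where agent_id has no match in agents, the agent columns become NULL. Walk through each ticket:
  - ticket 1 (Slow page load): agent_id=NULL, no match -> kept with NULL
  - ticket 2 (Race condition): agent_id=NULL, no match -> kept with NULL
  - ticket 3 (Timeout error): agent_id=5 -> matches Yara
  - ticket 4 (Wrong total): agent_id=5 -> matches Yara
All 4 rows appear; 2 have NULL agent.

SQL:
SELECT a.title, b.name AS agent
FROM tickets a
LEFT JOIN agents b ON a.agent_id = b.id

Result:
title          | agent
---------------+------
Slow page load | NULL 
Race condition | NULL 
Timeout error  | Yara 
Wrong total    | Yara 


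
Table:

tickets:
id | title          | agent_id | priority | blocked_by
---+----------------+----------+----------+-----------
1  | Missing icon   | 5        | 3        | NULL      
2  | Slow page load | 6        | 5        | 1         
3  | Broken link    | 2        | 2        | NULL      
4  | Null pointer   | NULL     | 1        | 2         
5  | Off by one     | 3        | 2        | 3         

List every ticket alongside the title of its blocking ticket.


This is a self-join: tickets is joined to a second copy of itself, matching each row's blocked_by to another row's id. Use LEFT JOIN so rows with blocked_by=NULL are kept.
  - ticket 1 (Missing icon): blocked_by=NULL -> NULL
  - ticket 2 (Slow page load): blocked_by=1 -> Missing icon
  - ticket 3 (Broken link): blocked_by=NULL -> NULL
  - ticket 4 (Null pointer): blocked_by=2 -> Slow page load
  - ticket 5 (Off by one): blocked_by=3 -> Broken link

SQL:
SELECT a.title AS item, b.title AS blocked_by
FROM tickets a
LEFT JOIN tickets b ON a.blocked_by = b.id

Result:
item           | blocked_by    
---------------+---------------
Missing icon   | NULL          
Slow page load | Missing icon  
Broken link    | NULL          
Null pointer   | Slow page load
Off by one     | Broken link   


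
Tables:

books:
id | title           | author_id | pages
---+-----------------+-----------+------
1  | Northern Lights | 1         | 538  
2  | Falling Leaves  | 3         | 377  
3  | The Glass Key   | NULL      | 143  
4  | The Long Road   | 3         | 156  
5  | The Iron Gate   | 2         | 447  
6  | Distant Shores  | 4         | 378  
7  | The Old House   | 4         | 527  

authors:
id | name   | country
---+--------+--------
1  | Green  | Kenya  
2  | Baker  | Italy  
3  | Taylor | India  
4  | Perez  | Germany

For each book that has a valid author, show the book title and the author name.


INNER JOIN keeps only books rows whose author_id matches an id in authors. Walk through each book:
  - book 1 (Northern Lights): author_id=1 -> matches Green
  - book 2 (Falling Leaves): author_id=3 -> matches Taylor
  - book 3 (The Glass Key): author_id=NULL, no match -> dropped
  - book 4 (The Long Road): author_id=3 -> matches Taylor
  - book 5 (The Iron Gate): author_id=2 -> matches Baker
  - book 6 (Distant Shores): author_id=4 -> matches Perez
  - book 7 (The Old House): author_id=4 -> matches Perez
So 1 of 7 rows is dropped.

SQL:
SELECT a.title, b.name AS author
FROM books a
INNER JOIN authors b ON a.author_id = b.id

Result:
title           | author
----------------+-------
Northern Lights | Green 
Falling Leaves  | Taylor
The Long Road   | Taylor
The Iron Gate   | Baker 
Distant Shores  | Perez 
The Old House   | Perez 


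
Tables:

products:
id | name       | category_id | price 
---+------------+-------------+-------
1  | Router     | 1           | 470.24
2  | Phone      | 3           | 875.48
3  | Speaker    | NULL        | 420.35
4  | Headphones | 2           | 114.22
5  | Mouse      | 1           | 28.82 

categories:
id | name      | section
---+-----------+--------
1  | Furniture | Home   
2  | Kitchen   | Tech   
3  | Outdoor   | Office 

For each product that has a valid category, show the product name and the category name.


INNER JOIN keeps only products rows whose category_id matches an id in categories. Walk through each product:
  - product 1 (Router): category_id=1 -> matches Furniture
  - product 2 (Phone): category_id=3 -> matches Outdoor
  - product 3 (Speaker): category_id=NULL, no match -> dropped
  - product 4 (Headphones): category_id=2 -> matches Kitchen
  - product 5 (Mouse): category_id=1 -> matches Furniture
So 1 of 5 rows is dropped.

SQL:
SELECT a.name, b.name AS category
FROM products a
INNER JOIN categories b ON a.category_id = b.id

Result:
name       | category 
-----------+----------
Router     | Furniture
Phone      | Outdoor  
Headphones | Kitchen  
Mouse      | Furniture


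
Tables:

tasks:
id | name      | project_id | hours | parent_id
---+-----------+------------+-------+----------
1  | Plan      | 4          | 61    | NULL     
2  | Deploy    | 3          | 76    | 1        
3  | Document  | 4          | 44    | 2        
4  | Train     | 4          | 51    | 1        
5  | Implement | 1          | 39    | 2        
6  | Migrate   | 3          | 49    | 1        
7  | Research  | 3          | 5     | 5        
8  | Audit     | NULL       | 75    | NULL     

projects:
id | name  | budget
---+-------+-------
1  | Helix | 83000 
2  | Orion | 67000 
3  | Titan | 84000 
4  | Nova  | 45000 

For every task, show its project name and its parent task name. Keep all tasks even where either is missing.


Two LEFT JOINs from the same base table tasks: one to projects via project_id, one to tasks itself via parent_id. Both are LEFT so every task is preserved.
Match against projects:
  - task 1 (Plan): project_id=4 -> matches Nova
  - task 2 (Deploy): project_id=3 -> matches Titan
  - task 3 (Document): project_id=4 -> matches Nova
  - task 4 (Train): project_id=4 -> matches Nova
  - task 5 (Implement): project_id=1 -> matches Helix
  - task 6 (Migrate): project_id=3 -> matches Titan
  - task 7 (Research): project_id=3 -> matches Titan
  - task 8 (Audit): project_id=NULL, no match -> kept with NULL
Match against tasks (self):
  - task 1 (Plan): parent_id=NULL -> NULL
  - task 2 (Deploy): parent_id=1 -> Plan
  - task 3 (Document): parent_id=2 -> Deploy
  - task 4 (Train): parent_id=1 -> Plan
  - task 5 (Implement): parent_id=2 -> Deploy
  - task 6 (Migrate): parent_id=1 -> Plan
  - task 7 (Research): parent_id=5 -> Implement
  - task 8 (Audit): parent_id=NULL -> NULL

SQL:
SELECT a.name, b.name AS project, c.name AS parent
FROM tasks a
LEFT JOIN projects b ON a.project_id = b.id
LEFT JOIN tasks c ON a.parent_id = c.id

Result:
name      | project | parent   
----------+---------+----------
Plan      | Nova    | NULL     
Deploy    | Titan   | Plan     
Document  | Nova    | Deploy   
Train     | Nova    | Plan     
Implement | Helix   | Deploy   
Migrate   | Titan   | Plan     
Research  | Titan   | Implement
Audit     | NULL    | NULL     


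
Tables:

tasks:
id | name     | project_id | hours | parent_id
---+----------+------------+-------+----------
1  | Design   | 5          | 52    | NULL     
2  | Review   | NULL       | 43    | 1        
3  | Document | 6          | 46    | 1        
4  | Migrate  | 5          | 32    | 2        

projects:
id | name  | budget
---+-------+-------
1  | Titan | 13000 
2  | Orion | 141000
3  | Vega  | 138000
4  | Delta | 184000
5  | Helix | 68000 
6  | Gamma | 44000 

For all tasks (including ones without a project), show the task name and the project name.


LEFT JOIN keeps every row from tasks (the left table); where project_id has no match in projects, the project columns become NULL. Walk through each task:
  - task 1 (Design): project_id=5 -> matches Helix
  - task 2 (Review): project_id=NULL, no match -> kept with NULL
  - task 3 (Document): project_id=6 -> matches Gamma
  - task 4 (Migrate): project_id=5 -> matches Helix
All 4 rows appear; 1 has NULL project.

SQL:
SELECT a.name, b.name AS project
FROM tasks a
LEFT JOIN projects b ON a.project_id = b.id

Result:
name     | project
---------+--------
Design   | Helix  
Review   | NULL   
Document | Gamma  
Migrate  | Helix  


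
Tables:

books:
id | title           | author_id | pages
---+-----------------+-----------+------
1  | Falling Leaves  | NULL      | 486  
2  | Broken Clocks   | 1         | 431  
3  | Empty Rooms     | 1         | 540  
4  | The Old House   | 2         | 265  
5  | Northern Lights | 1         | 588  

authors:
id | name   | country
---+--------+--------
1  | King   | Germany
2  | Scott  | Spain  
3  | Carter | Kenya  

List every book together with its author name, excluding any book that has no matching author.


INNER JOIN keeps only books rows whose author_id matches an id in authors. Walk through each book:
  - book 1 (Falling Leaves): author_id=NULL, no match -> dropped
  - book 2 (Broken Clocks): author_id=1 -> matches King
  - book 3 (Empty Rooms): author_id=1 -> matches King
  - book 4 (The Old House): author_id=2 -> matches Scott
  - book 5 (Northern Lights): author_id=1 -> matches King
So 1 of 5 rows is dropped.

SQL:
SELECT a.title, b.name AS author
FROM books a
INNER JOIN authors b ON a.author_id = b.id

Result:
title           | author
----------------+-------
Broken Clocks   | King  
Empty Rooms     | King  
The Old House   | Scott 
Northern Lights | King  


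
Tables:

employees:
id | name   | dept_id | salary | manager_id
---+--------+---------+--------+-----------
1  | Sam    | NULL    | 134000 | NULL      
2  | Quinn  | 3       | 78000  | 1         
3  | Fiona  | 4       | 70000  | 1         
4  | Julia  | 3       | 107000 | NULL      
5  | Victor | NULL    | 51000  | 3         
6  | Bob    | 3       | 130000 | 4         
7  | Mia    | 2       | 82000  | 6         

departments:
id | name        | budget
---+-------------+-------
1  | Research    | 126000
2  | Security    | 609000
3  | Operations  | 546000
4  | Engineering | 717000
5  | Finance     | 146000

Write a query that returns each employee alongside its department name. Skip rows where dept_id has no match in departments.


INNER JOIN keeps only employees rows whose dept_id matches an id in departments. Walk through each employee:
  - employee 1 (Sam): dept_id=NULL, no match -> dropped
  - employee 2 (Quinn): dept_id=3 -> matches Operations
  - employee 3 (Fiona): dept_id=4 -> matches Engineering
  - employee 4 (Julia): dept_id=3 -> matches Operations
  - employee 5 (Victor): dept_id=NULL, no match -> dropped
  - employee 6 (Bob): dept_id=3 -> matches Operations
  - employee 7 (Mia): dept_id=2 -> matches Security
So 2 of 7 rows are dropped.

SQL:
SELECT a.name, b.name AS department
FROM employees a
INNER JOIN departments b ON a.dept_id = b.id

Result:
name  | department 
------+------------
Quinn | Operations 
Fiona | Engineering
Julia | Operations 
Bob   | Operations 
Mia   | Security   


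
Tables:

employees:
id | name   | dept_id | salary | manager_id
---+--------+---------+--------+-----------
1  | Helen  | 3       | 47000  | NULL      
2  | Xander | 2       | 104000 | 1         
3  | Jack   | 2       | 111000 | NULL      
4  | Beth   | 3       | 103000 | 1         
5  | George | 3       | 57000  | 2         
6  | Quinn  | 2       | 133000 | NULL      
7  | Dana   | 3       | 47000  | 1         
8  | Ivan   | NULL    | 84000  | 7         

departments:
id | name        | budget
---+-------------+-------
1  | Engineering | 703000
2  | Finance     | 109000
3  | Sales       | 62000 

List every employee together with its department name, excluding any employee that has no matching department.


INNER JOIN keeps only employees rows whose dept_id matches an id in departments. Walk through each employee:
  - employee 1 (Helen): dept_id=3 -> matches Sales
  - employee 2 (Xander): dept_id=2 -> matches Finance
  - employee 3 (Jack): dept_id=2 -> matches Finance
  - employee 4 (Beth): dept_id=3 -> matches Sales
  - employee 5 (George): dept_id=3 -> matches Sales
  - employee 6 (Quinn): dept_id=2 -> matches Finance
  - employee 7 (Dana): dept_id=3 -> matches Sales
  - employee 8 (Ivan): dept_id=NULL, no match -> dropped
So 1 of 8 rows is dropped.

SQL:
SELECT a.name, b.name AS department
FROM employees a
INNER JOIN departments b ON a.dept_id = b.id

Result:
name   | department
-------+-----------
Helen  | Sales     
Xander | Finance   
Jack   | Finance   
Beth   | Sales     
George | Sales     
Quinn  | Finance   
Dana   | Sales     


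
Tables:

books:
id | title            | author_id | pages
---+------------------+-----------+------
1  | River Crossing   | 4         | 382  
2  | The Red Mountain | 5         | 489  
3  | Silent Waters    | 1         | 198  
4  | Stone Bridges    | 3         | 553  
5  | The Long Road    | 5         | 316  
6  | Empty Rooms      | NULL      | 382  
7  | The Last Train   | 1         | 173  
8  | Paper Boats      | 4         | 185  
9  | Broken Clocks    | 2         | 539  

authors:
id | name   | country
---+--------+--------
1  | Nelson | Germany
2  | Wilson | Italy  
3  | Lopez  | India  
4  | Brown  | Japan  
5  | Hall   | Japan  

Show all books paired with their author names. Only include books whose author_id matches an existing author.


INNER JOIN keeps only books rows whose author_id matches an id in authors. Walk through each book:
  - book 1 (River Crossing): author_id=4 -> matches Brown
  - book 2 (The Red Mountain): author_id=5 -> matches Hall
  - book 3 (Silent Waters): author_id=1 -> matches Nelson
  - book 4 (Stone Bridges): author_id=3 -> matches Lopez
  - book 5 (The Long Road): author_id=5 -> matches Hall
  - book 6 (Empty Rooms): author_id=NULL, no match -> dropped
  - book 7 (The Last Train): author_id=1 -> matches Nelson
  - book 8 (Paper Boats): author_id=4 -> matches Brown
  - book 9 (Broken Clocks): author_id=2 -> matches Wilson
So 1 of 9 rows is dropped.

SQL:
SELECT a.title, b.name AS author
FROM books a
INNER JOIN authors b ON a.author_id = b.id

Result:
title            | author
-----------------+-------
River Crossing   | Brown 
The Red Mountain | Hall  
Silent Waters    | Nelson
Stone Bridges    | Lopez 
The Long Road    | Hall  
The Last Train   | Nelson
Paper Boats      | Brown 
Broken Clocks    | Wilson
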